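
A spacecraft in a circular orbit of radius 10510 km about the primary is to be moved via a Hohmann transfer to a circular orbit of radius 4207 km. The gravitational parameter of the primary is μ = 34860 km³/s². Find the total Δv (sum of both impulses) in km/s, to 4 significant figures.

Semi-major axis of the transfer orbit: a_t = (10510 + 4207)/2 = 7358.5 km.
At r₁ the circular-orbit speed is v₁ = √(μ/r₁) = 1.82122 km/s.
Transfer-orbit speed at r₁ (v² = μ(2/r − 1/a)): v_a = √[μ(2/r₁ − 1/a_t)] = 1.37706 km/s.
First burn Δv₁ = |v_a − v₁| = 0.4442 km/s.
At r₂, v₂ = √(μ/r₂) = 2.8786 km/s.
Transfer-orbit speed at r₂: v_p = √[μ(2/r₂ − 1/a_t)] = 3.4402 km/s.
Second burn Δv₂ = |v₂ − v_p| = 0.5616 km/s.
Δv = Δv₁ + Δv₂ = 0.4442 + 0.5616 = 1.006 km/s.

Δv = 1.006 km/s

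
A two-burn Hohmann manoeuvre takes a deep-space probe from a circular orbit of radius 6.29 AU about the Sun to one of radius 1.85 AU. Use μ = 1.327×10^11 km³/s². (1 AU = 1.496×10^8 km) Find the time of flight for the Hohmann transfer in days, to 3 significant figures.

In km: r₁ = 6.29 × 1.496×10^8 = 9.40984×10^8 km; r₂ = 1.85 × 1.496×10^8 = 2.7676×10^8 km.
The Hohmann ellipse has a_t = (r₁ + r₂)/2 = 6.08872×10^8 km.
Transfer time t = π√(a_t³/μ) = π√((6.08872×10^8)³ / 1.327×10^11) = 1.296×10^8 s.
Converting: 1.296×10^8 s ÷ 86400 s/day = 1500 days.

t = 1500 days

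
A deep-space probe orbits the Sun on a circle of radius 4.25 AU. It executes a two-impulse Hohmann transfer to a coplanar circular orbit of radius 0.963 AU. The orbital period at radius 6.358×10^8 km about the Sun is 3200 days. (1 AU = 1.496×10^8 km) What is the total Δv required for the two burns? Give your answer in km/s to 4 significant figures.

From Kepler's third law T² = 4π²r³/μ at r = 6.358×10^8 km, T = 3200 days = 3200 × 86400 s = 2.7648×10^8 s: μ = 4π²r³/T² = 1.32738×10^11 km³/s².
In km: r₁ = 4.25 × 1.496×10^8 = 6.358×10^8 km; r₂ = 0.963 × 1.496×10^8 = 1.440648×10^8 km.
Semi-major axis of the transfer orbit: a_t = (6.358×10^8 + 1.440648×10^8)/2 = 3.899324×10^8 km.
At r₁ the circular-orbit speed is v₁ = √(μ/r₁) = 14.449 km/s.
On the transfer ellipse at r₁, vis-viva gives v_a = √[μ(2/r₁ − 1/a_t)] = 8.7826 km/s.
First burn Δv₁ = |v_a − v₁| = 5.666 km/s.
At r₂, v₂ = √(μ/r₂) = 30.354 km/s.
Transfer-orbit speed at r₂: v_p = √[μ(2/r₂ − 1/a_t)] = 38.760 km/s.
Second burn Δv₂ = |v₂ − v_p| = 8.406 km/s.
Total Δv = Δv₁ + Δv₂ = 14.07 km/s.

Δv = 14.07 km/s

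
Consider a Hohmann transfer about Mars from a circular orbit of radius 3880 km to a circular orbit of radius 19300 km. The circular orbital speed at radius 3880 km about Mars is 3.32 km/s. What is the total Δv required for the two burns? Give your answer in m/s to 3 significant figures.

From the circular-orbit relation v² = μ/r at r = 3880 km: μ = v²r = (3.32)² × 3880 = 42766.9 km³/s².
Semi-major axis of the transfer orbit: a_t = (3880 + 19300)/2 = 11590 km.
At r₁ the circular-orbit speed is v₁ = √(μ/r₁) = 3.3200 km/s.
On the transfer ellipse at r₁, vis-viva equation gives v_p = √[μ(2/r₁ − 1/a_t)] = 4.2843 km/s.
First burn Δv₁ = |v_p − v₁| = 0.9643 km/s.
At r₂, v₂ = √(μ/r₂) = 1.4886 km/s.
Transfer-orbit speed at r₂: v_a = √[μ(2/r₂ − 1/a_t)] = 0.86129 km/s.
Second burn Δv₂ = |v₂ − v_a| = 0.6273 km/s.
Total Δv = Δv₁ + Δv₂ = 1.592 km/s.

Δv = 1590 m/s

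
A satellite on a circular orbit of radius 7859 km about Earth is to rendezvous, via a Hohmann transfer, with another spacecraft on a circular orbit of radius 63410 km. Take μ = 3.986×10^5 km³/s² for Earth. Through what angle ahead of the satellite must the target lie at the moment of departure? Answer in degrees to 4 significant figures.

φ = 104.2°

The Hohmann ellipse has a_t = (r₁ + r₂)/2 = 35634.5 km.
The half-period of the transfer ellipse is t = π√(a_t³/μ) = 33472 s.
The target's mean motion on its circular orbit is ω₂ = √(μ/r₂³) = 3.9540×10^-5 rad/s.
Angle swept by the target during transfer: ω₂·t = 1.3235 rad = 75.83°.
Arrival is 180° from departure on the ellipse, so φ = 180° − 75.83° = 104.2°.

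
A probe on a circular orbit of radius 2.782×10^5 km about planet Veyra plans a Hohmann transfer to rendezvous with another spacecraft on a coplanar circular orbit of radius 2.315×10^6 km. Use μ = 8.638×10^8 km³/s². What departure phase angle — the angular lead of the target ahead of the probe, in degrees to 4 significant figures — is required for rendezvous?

φ = 104.6°

Transfer-ellipse semi-major axis a_t = (r₁ + r₂)/2 = (2.782×10^5 + 2.315×10^6)/2 = 1.2966×10^6 km.
Transfer time t = π√(a_t³/μ) = 1.578165×10^5 s.
The target's mean motion on its circular orbit is ω₂ = √(μ/r₂³) = 8.344112×10^-6 rad/s.
Angle swept by the target during transfer: ω₂·t = 1.31684 rad = 75.449°.
The probe traverses 180° on the transfer ellipse, so the target must lead by 180° − 75.449° = 104.6°.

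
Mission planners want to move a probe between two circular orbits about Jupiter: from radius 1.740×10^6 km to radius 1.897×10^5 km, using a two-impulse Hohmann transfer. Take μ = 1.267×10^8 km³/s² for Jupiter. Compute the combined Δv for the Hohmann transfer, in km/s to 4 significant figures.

Semi-major axis of the transfer orbit: a_t = (1.740×10^6 + 1.897×10^5)/2 = 9.6485×10^5 km.
Circular speed at r₁: v₁ = √(μ/r₁) = √(1.267×10^8/1.740×10^6) = 8.53323 km/s.
On the transfer ellipse at r₁, vis-viva equation gives v_a = √[μ(2/r₁ − 1/a_t)] = 3.78371 km/s.
First burn Δv₁ = |v_a − v₁| = 4.750 km/s.
Circular speed at r₂: v₂ = √(μ/r₂) = 25.844 km/s.
Transfer-orbit speed at r₂: v_p = √[μ(2/r₂ − 1/a_t)] = 34.706 km/s.
Second burn Δv₂ = |v₂ − v_p| = 8.862 km/s.
Δv = Δv₁ + Δv₂ = 4.750 + 8.862 = 13.61 km/s.

Δv = 13.61 km/s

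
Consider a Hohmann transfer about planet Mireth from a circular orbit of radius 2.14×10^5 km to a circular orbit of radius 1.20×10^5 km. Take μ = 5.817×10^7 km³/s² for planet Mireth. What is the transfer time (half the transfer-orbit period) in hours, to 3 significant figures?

Transfer-ellipse semi-major axis a_t = (r₁ + r₂)/2 = (2.140×10^5 + 1.200×10^5)/2 = 1.670×10^5 km.
Transfer time t = π√(a_t³/μ) = π√((1.670×10^5)³ / 5.817×10^7) = 28110 s.
Converting: 28110 s ÷ 3600 s/hour = 7.81 hours.

t = 7.81 hours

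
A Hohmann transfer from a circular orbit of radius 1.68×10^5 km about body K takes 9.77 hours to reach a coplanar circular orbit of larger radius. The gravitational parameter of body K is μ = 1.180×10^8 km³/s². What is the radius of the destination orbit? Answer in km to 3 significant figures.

r₂ = 3.23×10^5 km

Transfer time t = 9.77 hours = 35172 s, and t = π√(a_t³/μ).
So a_t = (μ t²/π²)^(1/3) = (1.180×10^8 × (35172)² / π²)^(1/3) = 2.4547×10^5 km.
Since a_t = (r₁ + r₂)/2, r₂ = 2a_t − r₁ = 2×2.4547×10^5 − 1.680×10^5 = 3.2294×10^5 km.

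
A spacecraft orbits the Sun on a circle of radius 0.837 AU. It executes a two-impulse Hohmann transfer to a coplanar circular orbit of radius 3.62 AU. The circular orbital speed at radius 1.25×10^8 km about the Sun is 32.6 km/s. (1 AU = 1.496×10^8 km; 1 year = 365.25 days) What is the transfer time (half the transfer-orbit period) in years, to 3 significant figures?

From the circular-orbit relation v² = μ/r at r = 1.25×10^8 km: μ = v²r = (32.6)² × 1.25×10^8 = 1.32845×10^11 km³/s².
In km: r₁ = 0.837 × 1.496×10^8 = 1.252152×10^8 km; r₂ = 3.62 × 1.496×10^8 = 5.41552×10^8 km.
Transfer-ellipse semi-major axis a_t = (r₁ + r₂)/2 = (1.252152×10^8 + 5.41552×10^8)/2 = 3.333836×10^8 km.
Transfer time t = π√(a_t³/μ) = π√((3.333836×10^8)³ / 1.32845×10^11) = 5.247×10^7 s.
Converting: 5.247×10^7 s ÷ 3.15576×10^7 s/year (365.25 × 86400) = 1.66 years.

t = 1.66 years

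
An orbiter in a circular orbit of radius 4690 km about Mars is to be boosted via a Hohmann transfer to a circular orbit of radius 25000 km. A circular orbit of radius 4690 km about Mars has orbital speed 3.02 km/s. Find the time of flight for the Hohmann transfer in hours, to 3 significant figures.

From the circular-orbit relation v² = μ/r at r = 4690 km: μ = v²r = (3.02)² × 4690 = 42774.7 km³/s².
Transfer-ellipse semi-major axis a_t = (r₁ + r₂)/2 = (4690 + 25000)/2 = 14845 km.
Half the transfer-orbit period gives t = π√(a_t³/μ) = 27470 s.
Converting: 27470 s ÷ 3600 s/hour = 7.63 hours.

t = 7.63 hours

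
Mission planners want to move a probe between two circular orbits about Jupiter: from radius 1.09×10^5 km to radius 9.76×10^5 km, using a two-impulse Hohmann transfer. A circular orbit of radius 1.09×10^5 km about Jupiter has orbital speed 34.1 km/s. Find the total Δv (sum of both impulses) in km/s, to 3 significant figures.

Δv = 17.9 km/s

From the circular-orbit relation v² = μ/r at r = 1.09×10^5 km: μ = v²r = (34.1)² × 1.09×10^5 = 1.26746×10^8 km³/s².
Transfer-ellipse semi-major axis a_t = (r₁ + r₂)/2 = (1.090×10^5 + 9.760×10^5)/2 = 5.425×10^5 km.
At r₁ the circular-orbit speed is v₁ = √(μ/r₁) = 34.10 km/s.
On the transfer ellipse at r₁, vis-viva gives v_p = √[μ(2/r₁ − 1/a_t)] = 45.74 km/s.
First burn Δv₁ = |v_p − v₁| = 11.64 km/s.
At r₂, v₂ = √(μ/r₂) = 11.396 km/s.
Transfer-orbit speed at r₂: v_a = √[μ(2/r₂ − 1/a_t)] = 5.1081 km/s.
Second burn Δv₂ = |v₂ − v_a| = 6.288 km/s.
Total Δv = Δv₁ + Δv₂ = 17.93 km/s.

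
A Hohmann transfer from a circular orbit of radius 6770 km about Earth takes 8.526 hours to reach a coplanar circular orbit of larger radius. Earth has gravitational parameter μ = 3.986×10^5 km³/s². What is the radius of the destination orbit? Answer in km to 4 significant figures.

Transfer time t = 8.526 hours = 30693.6 s, and t = π√(a_t³/μ).
So a_t = (μ t²/π²)^(1/3) = (3.986×10^5 × (30693.6)² / π²)^(1/3) = 33634 km.
Since a_t = (r₁ + r₂)/2, r₂ = 2a_t − r₁ = 2×33634 − 6770 = 60498 km.

r₂ = 60500 km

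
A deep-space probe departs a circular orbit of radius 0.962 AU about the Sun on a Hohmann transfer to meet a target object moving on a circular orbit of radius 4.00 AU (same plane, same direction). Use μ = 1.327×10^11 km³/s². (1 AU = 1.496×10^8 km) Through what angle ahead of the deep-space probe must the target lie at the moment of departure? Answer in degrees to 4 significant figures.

In km: r₁ = 0.962 × 1.496×10^8 = 1.439152×10^8 km; r₂ = 4.00 × 1.496×10^8 = 5.984×10^8 km.
Transfer-ellipse semi-major axis a_t = (r₁ + r₂)/2 = (1.439152×10^8 + 5.984×10^8)/2 = 3.711576×10^8 km.
Transfer time t = π√(a_t³/μ) = 6.1667×10^7 s.
Target angular speed ω₂ = √(μ/r₂³) = 2.4886×10^-8 rad/s.
Angle swept by the target during transfer: ω₂·t = 1.5346 rad = 87.93°.
The deep-space probe traverses 180° on the transfer ellipse, so the target must lead by 180° − 87.93° = 92.07°.

φ = 92.07°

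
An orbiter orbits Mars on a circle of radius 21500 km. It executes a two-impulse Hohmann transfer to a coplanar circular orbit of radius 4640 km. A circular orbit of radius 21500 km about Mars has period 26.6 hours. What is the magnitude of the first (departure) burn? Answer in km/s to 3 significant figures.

Δv₁ = 0.570 km/s

From Kepler's third law T² = 4π²r³/μ at r = 21500 km, T = 26.6 hours = 26.6 × 3600 s = 95760 s: μ = 4π²r³/T² = 42786.5 km³/s².
The Hohmann ellipse has a_t = (r₁ + r₂)/2 = 13070 km.
Circular speed at r = 21500 km: v_c = √(μ/r) = 1.4107 km/s.
Vis-viva on the transfer ellipse at r = 21500 km gives v_t = √[μ(2/r − 1/a_t)] = 0.84053 km/s.
Δv₁ = |v_t − v_c| = |0.84053 − 1.4107| = 0.5702 km/s.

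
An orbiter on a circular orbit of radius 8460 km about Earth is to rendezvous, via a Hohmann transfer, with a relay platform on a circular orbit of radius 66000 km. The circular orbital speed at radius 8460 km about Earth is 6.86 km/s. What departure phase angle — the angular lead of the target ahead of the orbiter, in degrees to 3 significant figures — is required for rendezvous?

φ = 104°

From the circular-orbit relation v² = μ/r at r = 8460 km: μ = v²r = (6.86)² × 8460 = 3.98124×10^5 km³/s².
Transfer-ellipse semi-major axis a_t = (r₁ + r₂)/2 = (8460 + 66000)/2 = 37230 km.
Transfer time t = π√(a_t³/μ) = 35770 s.
The target's mean motion on its circular orbit is ω₂ = √(μ/r₂³) = 3.721×10^-5 rad/s.
Angle swept by the target during transfer: ω₂·t = 1.331 rad = 76.26°.
The orbiter traverses 180° on the transfer ellipse, so the target must lead by 180° − 76.26° = 104°.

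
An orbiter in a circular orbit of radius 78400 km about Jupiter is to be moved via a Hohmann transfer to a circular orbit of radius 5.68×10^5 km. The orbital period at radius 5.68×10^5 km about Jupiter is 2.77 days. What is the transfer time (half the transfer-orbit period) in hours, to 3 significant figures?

t = 14.3 hours

From Kepler's third law T² = 4π²r³/μ at r = 5.68×10^5 km, T = 2.77 days = 2.77 × 86400 s = 2.39328×10^5 s: μ = 4π²r³/T² = 1.26304×10^8 km³/s².
Transfer-ellipse semi-major axis a_t = (r₁ + r₂)/2 = (78400 + 5.680×10^5)/2 = 3.232×10^5 km.
Transfer time t = π√(a_t³/μ) = π√((3.232×10^5)³ / 1.26304×10^8) = 51360 s.
Converting: 51360 s ÷ 3600 s/hour = 14.3 hours.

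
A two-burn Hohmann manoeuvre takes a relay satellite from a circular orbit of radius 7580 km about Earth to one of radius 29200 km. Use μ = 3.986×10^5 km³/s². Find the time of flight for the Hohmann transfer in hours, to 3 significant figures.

Transfer-ellipse semi-major axis a_t = (r₁ + r₂)/2 = (7580 + 29200)/2 = 18390 km.
Transfer time t = π√(a_t³/μ) = π√((18390)³ / 3.986×10^5) = 12410 s.
Converting: 12410 s ÷ 3600 s/hour = 3.45 hours.

t = 3.45 hours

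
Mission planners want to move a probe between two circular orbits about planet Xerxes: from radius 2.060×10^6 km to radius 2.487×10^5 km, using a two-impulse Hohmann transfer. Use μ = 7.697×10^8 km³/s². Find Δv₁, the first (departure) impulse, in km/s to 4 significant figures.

Δv₁ = 10.36 km/s

The Hohmann ellipse has a_t = (r₁ + r₂)/2 = 1.15435×10^6 km.
On the circular orbit at r = 2.060×10^6 km, v_c = √(μ/r) = 19.33 km/s.
Transfer-orbit speed at the same r (vis-viva, a = a_t): v_t = √[μ(2/r − 1/a_t)] = 8.972 km/s.
Δv₁ = |v_t − v_c| = |8.972 − 19.33| = 10.36 km/s.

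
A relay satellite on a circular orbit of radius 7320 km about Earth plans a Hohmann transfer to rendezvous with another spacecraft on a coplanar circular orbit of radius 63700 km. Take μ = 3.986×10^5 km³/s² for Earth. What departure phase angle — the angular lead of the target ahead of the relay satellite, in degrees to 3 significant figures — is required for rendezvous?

The Hohmann ellipse has a_t = (r₁ + r₂)/2 = 35510 km.
Transfer time t = π√(a_t³/μ) = 33297 s.
Target angular speed ω₂ = √(μ/r₂³) = 3.9270×10^-5 rad/s.
Angle swept by the target during transfer: ω₂·t = 1.3076 rad = 74.92°.
Arrival is 180° from departure on the ellipse, so φ = 180° − 74.92° = 105°.

φ = 105°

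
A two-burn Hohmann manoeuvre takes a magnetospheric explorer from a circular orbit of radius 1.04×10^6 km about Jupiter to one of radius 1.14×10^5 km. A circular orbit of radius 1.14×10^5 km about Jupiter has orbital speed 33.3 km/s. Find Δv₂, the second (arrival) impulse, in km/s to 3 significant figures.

From the circular-orbit relation v² = μ/r at r = 1.14×10^5 km: μ = v²r = (33.3)² × 1.14×10^5 = 1.26413×10^8 km³/s².
Semi-major axis of the transfer orbit: a_t = (1.040×10^6 + 1.140×10^5)/2 = 5.770×10^5 km.
On the circular orbit at r = 1.140×10^5 km, v_c = √(μ/r) = 33.30 km/s.
Transfer-orbit speed at the same r (vis-viva, a = a_t): v_t = √[μ(2/r − 1/a_t)] = 44.71 km/s.
Δv₂ = |v_t − v_c| = |44.71 − 33.30| = 11.41 km/s.

Δv₂ = 11.4 km/s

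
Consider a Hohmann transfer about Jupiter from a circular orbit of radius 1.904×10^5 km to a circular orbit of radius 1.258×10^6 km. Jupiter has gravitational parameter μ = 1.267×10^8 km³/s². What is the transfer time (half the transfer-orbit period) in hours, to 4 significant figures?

Transfer-ellipse semi-major axis a_t = (r₁ + r₂)/2 = (1.904×10^5 + 1.258×10^6)/2 = 7.242×10^5 km.
Half the transfer-orbit period gives t = π√(a_t³/μ) = 1.720×10^5 s.
Converting: 1.720×10^5 s ÷ 3600 s/hour = 47.78 hours.

t = 47.78 hours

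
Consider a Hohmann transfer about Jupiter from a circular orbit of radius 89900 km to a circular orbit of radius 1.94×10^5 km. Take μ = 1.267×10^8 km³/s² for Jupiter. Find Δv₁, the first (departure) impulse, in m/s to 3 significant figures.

Δv₁ = 6350 m/s

The Hohmann ellipse has a_t = (r₁ + r₂)/2 = 1.4195×10^5 km.
Circular speed at r = 89900 km: v_c = √(μ/r) = 37.5412 km/s.
Transfer-orbit speed at the same r (vis-viva, a = a_t): v_t = √[μ(2/r − 1/a_t)] = 43.8876 km/s.
Δv₁ = |v_t − v_c| = |43.8876 − 37.5412| = 6.346 km/s.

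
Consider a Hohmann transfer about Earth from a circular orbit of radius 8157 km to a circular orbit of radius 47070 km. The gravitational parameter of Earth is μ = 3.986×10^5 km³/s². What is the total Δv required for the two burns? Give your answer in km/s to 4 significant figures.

Semi-major axis of the transfer orbit: a_t = (8157 + 47070)/2 = 27613.5 km.
At r₁ the circular-orbit speed is v₁ = √(μ/r₁) = 6.9904 km/s.
Transfer-orbit speed at r₁ (v² = μ(2/r − 1/a)): v_p = √[μ(2/r₁ − 1/a_t)] = 9.1267 km/s.
First burn Δv₁ = |v_p − v₁| = 2.1363 km/s.
At r₂, v₂ = √(μ/r₂) = 2.9100 km/s.
Transfer-orbit speed at r₂: v_a = √[μ(2/r₂ − 1/a_t)] = 1.5816 km/s.
Second burn Δv₂ = |v₂ − v_a| = 1.3284 km/s.
Total Δv = Δv₁ + Δv₂ = 3.465 km/s.

Δv = 3.465 km/s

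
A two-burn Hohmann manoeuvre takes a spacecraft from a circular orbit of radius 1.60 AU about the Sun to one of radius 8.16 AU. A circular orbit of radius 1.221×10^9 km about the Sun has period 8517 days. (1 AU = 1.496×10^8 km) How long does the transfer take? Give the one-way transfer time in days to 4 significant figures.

t = 1969 days

From Kepler's third law T² = 4π²r³/μ at r = 1.221×10^9 km, T = 8517 days = 8517 × 86400 s = 7.358688×10^8 s: μ = 4π²r³/T² = 1.32711×10^11 km³/s².
In km: r₁ = 1.60 × 1.496×10^8 = 2.3936×10^8 km; r₂ = 8.16 × 1.496×10^8 = 1.220736×10^9 km.
Transfer-ellipse semi-major axis a_t = (r₁ + r₂)/2 = (2.3936×10^8 + 1.220736×10^9)/2 = 7.30048×10^8 km.
Transfer time t = π√(a_t³/μ) = π√((7.30048×10^8)³ / 1.32711×10^11) = 1.701×10^8 s.
Converting: 1.701×10^8 s ÷ 86400 s/day = 1969 days.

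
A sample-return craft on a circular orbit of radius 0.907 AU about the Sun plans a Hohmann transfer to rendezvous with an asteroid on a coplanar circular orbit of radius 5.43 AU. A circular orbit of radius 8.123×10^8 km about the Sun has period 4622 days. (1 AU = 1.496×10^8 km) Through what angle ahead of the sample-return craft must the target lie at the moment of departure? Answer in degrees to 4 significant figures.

φ = 99.77°

From Kepler's third law T² = 4π²r³/μ at r = 8.123×10^8 km, T = 4622 days = 4622 × 86400 s = 3.993408×10^8 s: μ = 4π²r³/T² = 1.32685×10^11 km³/s².
In km: r₁ = 0.907 × 1.496×10^8 = 1.356872×10^8 km; r₂ = 5.43 × 1.496×10^8 = 8.12328×10^8 km.
Semi-major axis of the transfer orbit: a_t = (1.356872×10^8 + 8.12328×10^8)/2 = 4.740076×10^8 km.
Transfer time t = π√(a_t³/μ) = 8.9006×10^7 s.
Target angular speed ω₂ = √(μ/r₂³) = 1.5733×10^-8 rad/s.
Angle swept by the target during transfer: ω₂·t = 1.4003 rad = 80.23°.
Arrival is 180° from departure on the ellipse, so φ = 180° − 80.23° = 99.77°.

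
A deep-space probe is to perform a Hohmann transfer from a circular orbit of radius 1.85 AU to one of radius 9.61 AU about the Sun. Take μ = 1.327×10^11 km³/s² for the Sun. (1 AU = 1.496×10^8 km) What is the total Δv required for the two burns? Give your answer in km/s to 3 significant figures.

In km: r₁ = 1.85 × 1.496×10^8 = 2.7676×10^8 km; r₂ = 9.61 × 1.496×10^8 = 1.437656×10^9 km.
The Hohmann ellipse has a_t = (r₁ + r₂)/2 = 8.57208×10^8 km.
At r₁ the circular-orbit speed is v₁ = √(μ/r₁) = 21.897 km/s.
On the transfer ellipse at r₁, v² = μ(2/r − 1/a) gives v_p = √[μ(2/r₁ − 1/a_t)] = 28.358 km/s.
First burn Δv₁ = |v_p − v₁| = 6.461 km/s.
At r₂, v₂ = √(μ/r₂) = 9.607 km/s.
Transfer-orbit speed at r₂: v_a = √[μ(2/r₂ − 1/a_t)] = 5.459 km/s.
Second burn Δv₂ = |v₂ − v_a| = 4.148 km/s.
Total Δv = Δv₁ + Δv₂ = 10.61 km/s.

Δv = 10.6 km/s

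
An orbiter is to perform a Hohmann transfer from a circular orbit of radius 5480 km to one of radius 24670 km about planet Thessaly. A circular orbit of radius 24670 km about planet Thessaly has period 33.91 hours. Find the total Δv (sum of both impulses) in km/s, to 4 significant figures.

From Kepler's third law T² = 4π²r³/μ at r = 24670 km, T = 33.91 hours = 33.91 × 3600 s = 1.22076×10^5 s: μ = 4π²r³/T² = 39774.7 km³/s².
Transfer-ellipse semi-major axis a_t = (r₁ + r₂)/2 = (5480 + 24670)/2 = 15075 km.
At r₁ the circular-orbit speed is v₁ = √(μ/r₁) = 2.69410 km/s.
Transfer-orbit speed at r₁ (vis-viva equation): v_p = √[μ(2/r₁ − 1/a_t)] = 3.44643 km/s.
First burn Δv₁ = |v_p − v₁| = 0.75233 km/s.
Circular speed at r₂: v₂ = √(μ/r₂) = 1.26975 km/s.
Transfer-orbit speed at r₂: v_a = √[μ(2/r₂ − 1/a_t)] = 0.765562 km/s.
Second burn Δv₂ = |v₂ − v_a| = 0.50419 km/s.
Total Δv = Δv₁ + Δv₂ = 1.257 km/s.

Δv = 1.257 km/s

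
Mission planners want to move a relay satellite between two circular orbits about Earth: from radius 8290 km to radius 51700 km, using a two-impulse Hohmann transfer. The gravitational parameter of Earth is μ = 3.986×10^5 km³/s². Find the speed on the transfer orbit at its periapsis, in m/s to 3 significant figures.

v = 9100 m/s

Transfer-ellipse semi-major axis a_t = (r₁ + r₂)/2 = (8290 + 51700)/2 = 29995 km.
At periapsis, r = 8290 km.
Vis-viva: v = √[μ(2/r − 1/a_t)] = √[3.986×10^5 × (2/8290 − 1/29995)] = 9.104 km/s.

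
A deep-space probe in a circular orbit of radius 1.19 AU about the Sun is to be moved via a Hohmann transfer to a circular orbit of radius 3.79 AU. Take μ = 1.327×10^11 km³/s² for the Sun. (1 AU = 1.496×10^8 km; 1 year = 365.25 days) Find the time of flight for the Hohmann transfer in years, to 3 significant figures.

t = 1.96 years

In km: r₁ = 1.19 × 1.496×10^8 = 1.78024×10^8 km; r₂ = 3.79 × 1.496×10^8 = 5.66984×10^8 km.
Transfer-ellipse semi-major axis a_t = (r₁ + r₂)/2 = (1.78024×10^8 + 5.66984×10^8)/2 = 3.72504×10^8 km.
By Kepler's third law the transfer-orbit period is T = 2π√(a_t³/μ), so t = T/2 = 6.200×10^7 s.
Converting: 6.200×10^7 s ÷ 3.15576×10^7 s/year (365.25 × 86400) = 1.96 years.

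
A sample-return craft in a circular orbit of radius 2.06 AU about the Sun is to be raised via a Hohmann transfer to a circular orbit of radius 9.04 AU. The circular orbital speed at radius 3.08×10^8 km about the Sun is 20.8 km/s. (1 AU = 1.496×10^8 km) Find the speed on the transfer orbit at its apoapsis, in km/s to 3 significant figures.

v = 6.05 km/s

From the circular-orbit relation v² = μ/r at r = 3.08×10^8 km: μ = v²r = (20.8)² × 3.08×10^8 = 1.33253×10^11 km³/s².
In km: r₁ = 2.06 × 1.496×10^8 = 3.08176×10^8 km; r₂ = 9.04 × 1.496×10^8 = 1.352384×10^9 km.
The Hohmann ellipse has a_t = (r₁ + r₂)/2 = 8.3028×10^8 km.
The apoapsis of the transfer ellipse is at r = 1.352384×10^9 km.
From the vis-viva equation, v = √[μ(2/r − 1/a_t)] = 6.047 km/s.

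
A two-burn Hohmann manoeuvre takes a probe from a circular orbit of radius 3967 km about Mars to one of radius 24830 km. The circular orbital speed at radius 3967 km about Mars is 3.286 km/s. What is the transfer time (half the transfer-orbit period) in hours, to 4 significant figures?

From the circular-orbit relation v² = μ/r at r = 3967 km: μ = v²r = (3.286)² × 3967 = 42834.9 km³/s².
Semi-major axis of the transfer orbit: a_t = (3967 + 24830)/2 = 14398.5 km.
Transfer time t = π√(a_t³/μ) = π√((14398.5)³ / 42834.9) = 26226 s.
Converting: 26226 s ÷ 3600 s/hour = 7.285 hours.

t = 7.285 hours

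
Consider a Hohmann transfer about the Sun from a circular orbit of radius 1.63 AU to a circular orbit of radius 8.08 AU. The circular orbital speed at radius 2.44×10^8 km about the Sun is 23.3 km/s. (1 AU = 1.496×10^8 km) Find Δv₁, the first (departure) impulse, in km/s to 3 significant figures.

Δv₁ = 6.76 km/s

From the circular-orbit relation v² = μ/r at r = 2.44×10^8 km: μ = v²r = (23.3)² × 2.44×10^8 = 1.32465×10^11 km³/s².
In km: r₁ = 1.63 × 1.496×10^8 = 2.43848×10^8 km; r₂ = 8.08 × 1.496×10^8 = 1.208768×10^9 km.
Transfer-ellipse semi-major axis a_t = (r₁ + r₂)/2 = (2.43848×10^8 + 1.208768×10^9)/2 = 7.26308×10^8 km.
On the circular orbit at r = 2.43848×10^8 km, v_c = √(μ/r) = 23.307 km/s.
Transfer-orbit speed at the same r (vis-viva, a = a_t): v_t = √[μ(2/r − 1/a_t)] = 30.068 km/s.
Δv₁ = |v_t − v_c| = |30.068 − 23.307| = 6.761 km/s.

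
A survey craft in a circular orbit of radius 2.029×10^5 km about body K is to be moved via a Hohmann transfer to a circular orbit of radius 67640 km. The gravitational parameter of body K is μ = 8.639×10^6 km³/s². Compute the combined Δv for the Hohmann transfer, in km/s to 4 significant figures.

Semi-major axis of the transfer orbit: a_t = (2.029×10^5 + 67640)/2 = 1.3527×10^5 km.
Circular speed at r₁: v₁ = √(μ/r₁) = √(8.639×10^6/2.029×10^5) = 6.525 km/s.
On the transfer ellipse at r₁, vis-viva equation gives v_a = √[μ(2/r₁ − 1/a_t)] = 4.614 km/s.
First burn Δv₁ = |v_a − v₁| = 1.911 km/s.
Circular speed at r₂: v₂ = √(μ/r₂) = 11.30 km/s.
Transfer-orbit speed at r₂: v_p = √[μ(2/r₂ − 1/a_t)] = 13.84 km/s.
Second burn Δv₂ = |v₂ − v_p| = 2.540 km/s.
Δv = Δv₁ + Δv₂ = 1.911 + 2.540 = 4.451 km/s.

Δv = 4.451 km/s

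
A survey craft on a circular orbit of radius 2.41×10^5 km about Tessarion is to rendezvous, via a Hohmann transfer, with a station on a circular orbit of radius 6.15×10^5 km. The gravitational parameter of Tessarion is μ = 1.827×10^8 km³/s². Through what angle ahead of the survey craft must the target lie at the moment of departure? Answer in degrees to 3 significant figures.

Semi-major axis of the transfer orbit: a_t = (2.410×10^5 + 6.150×10^5)/2 = 4.280×10^5 km.
Transfer time t = π√(a_t³/μ) = 65080 s.
Target angular speed ω₂ = √(μ/r₂³) = 2.803×10^-5 rad/s.
Angle swept by the target during transfer: ω₂·t = 1.824 rad = 104.5°.
Arrival is 180° from departure on the ellipse, so φ = 180° − 104.5° = 75.5°.

φ = 75.5°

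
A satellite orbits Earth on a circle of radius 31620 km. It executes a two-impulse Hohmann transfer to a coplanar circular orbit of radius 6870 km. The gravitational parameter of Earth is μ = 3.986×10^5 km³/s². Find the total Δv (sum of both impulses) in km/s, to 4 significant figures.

Semi-major axis of the transfer orbit: a_t = (31620 + 6870)/2 = 19245 km.
Circular speed at r₁: v₁ = √(μ/r₁) = √(3.986×10^5/31620) = 3.550 km/s.
Transfer-orbit speed at r₁ (vis-viva equation): v_a = √[μ(2/r₁ − 1/a_t)] = 2.121 km/s.
First burn Δv₁ = |v_a − v₁| = 1.429 km/s.
Circular speed at r₂: v₂ = √(μ/r₂) = 7.617 km/s.
Transfer-orbit speed at r₂: v_p = √[μ(2/r₂ − 1/a_t)] = 9.764 km/s.
Second burn Δv₂ = |v₂ − v_p| = 2.147 km/s.
Total Δv = Δv₁ + Δv₂ = 3.576 km/s.

Δv = 3.576 km/s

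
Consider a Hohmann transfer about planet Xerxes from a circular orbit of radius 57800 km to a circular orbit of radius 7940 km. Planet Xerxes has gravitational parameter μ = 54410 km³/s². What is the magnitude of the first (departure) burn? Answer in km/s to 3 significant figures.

Δv₁ = 0.493 km/s

The Hohmann ellipse has a_t = (r₁ + r₂)/2 = 32870 km.
Circular speed at r = 57800 km: v_c = √(μ/r) = 0.97023 km/s.
Transfer-orbit speed at the same r (vis-viva, a = a_t): v_t = √[μ(2/r − 1/a_t)] = 0.47685 km/s.
Δv₁ = |v_t − v_c| = |0.47685 − 0.97023| = 0.4934 km/s.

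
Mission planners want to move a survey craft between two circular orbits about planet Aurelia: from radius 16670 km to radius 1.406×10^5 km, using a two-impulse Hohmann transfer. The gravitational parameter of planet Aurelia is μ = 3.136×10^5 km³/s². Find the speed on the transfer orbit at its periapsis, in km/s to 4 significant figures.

v = 5.800 km/s

Semi-major axis of the transfer orbit: a_t = (16670 + 1.406×10^5)/2 = 78635 km.
The periapsis of the transfer ellipse is at r = 16670 km.
Applying v² = μ(2/r − 1/a_t): v = 5.800 km/s.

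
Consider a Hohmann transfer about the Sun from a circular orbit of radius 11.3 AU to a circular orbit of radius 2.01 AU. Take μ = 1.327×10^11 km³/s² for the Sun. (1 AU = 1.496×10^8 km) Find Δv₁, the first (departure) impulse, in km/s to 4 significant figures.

Δv₁ = 3.991 km/s

In km: r₁ = 11.3 × 1.496×10^8 = 1.69048×10^9 km; r₂ = 2.01 × 1.496×10^8 = 3.00696×10^8 km.
The Hohmann ellipse has a_t = (r₁ + r₂)/2 = 9.95588×10^8 km.
Circular speed at r = 1.69048×10^9 km: v_c = √(μ/r) = 8.860 km/s.
Transfer-orbit speed at the same r (vis-viva, a = a_t): v_t = √[μ(2/r − 1/a_t)] = 4.869 km/s.
Δv₁ = |v_t − v_c| = |4.869 − 8.860| = 3.991 km/s.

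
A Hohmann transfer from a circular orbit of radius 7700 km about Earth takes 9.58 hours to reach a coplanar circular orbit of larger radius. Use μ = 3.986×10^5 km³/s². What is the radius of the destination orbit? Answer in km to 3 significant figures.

Transfer time t = 9.58 hours = 34488 s, and t = π√(a_t³/μ).
So a_t = (μ t²/π²)^(1/3) = (3.986×10^5 × (34488)² / π²)^(1/3) = 36352 km.
Since a_t = (r₁ + r₂)/2, r₂ = 2a_t − r₁ = 2×36352 − 7700 = 65004 km.

r₂ = 65000 km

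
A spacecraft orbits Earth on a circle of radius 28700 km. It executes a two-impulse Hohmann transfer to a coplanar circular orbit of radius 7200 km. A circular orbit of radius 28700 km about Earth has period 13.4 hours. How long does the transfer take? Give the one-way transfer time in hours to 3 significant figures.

t = 3.31 hours

From Kepler's third law T² = 4π²r³/μ at r = 28700 km, T = 13.4 hours = 13.4 × 3600 s = 48240 s: μ = 4π²r³/T² = 4.01043×10^5 km³/s².
Semi-major axis of the transfer orbit: a_t = (28700 + 7200)/2 = 17950 km.
Transfer time t = π√(a_t³/μ) = π√((17950)³ / 4.01043×10^5) = 11930 s.
Converting: 11930 s ÷ 3600 s/hour = 3.31 hours.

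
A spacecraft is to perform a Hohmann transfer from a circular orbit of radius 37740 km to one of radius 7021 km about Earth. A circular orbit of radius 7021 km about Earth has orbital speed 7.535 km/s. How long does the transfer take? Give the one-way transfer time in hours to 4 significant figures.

From the circular-orbit relation v² = μ/r at r = 7021 km: μ = v²r = (7.535)² × 7021 = 3.98626×10^5 km³/s².
The Hohmann ellipse has a_t = (r₁ + r₂)/2 = 22380.5 km.
Half the transfer-orbit period gives t = π√(a_t³/μ) = 16660 s.
Converting: 16660 s ÷ 3600 s/hour = 4.628 hours.

t = 4.628 hours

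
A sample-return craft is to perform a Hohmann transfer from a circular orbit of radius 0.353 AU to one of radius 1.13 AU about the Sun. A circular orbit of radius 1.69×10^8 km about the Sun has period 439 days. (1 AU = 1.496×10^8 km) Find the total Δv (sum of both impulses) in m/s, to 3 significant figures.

Δv = 20400 m/s

From Kepler's third law T² = 4π²r³/μ at r = 1.69×10^8 km, T = 439 days = 439 × 86400 s = 3.79296×10^7 s: μ = 4π²r³/T² = 1.32453×10^11 km³/s².
In km: r₁ = 0.353 × 1.496×10^8 = 5.28088×10^7 km; r₂ = 1.13 × 1.496×10^8 = 1.69048×10^8 km.
Semi-major axis of the transfer orbit: a_t = (5.28088×10^7 + 1.69048×10^8)/2 = 1.109284×10^8 km.
At r₁ the circular-orbit speed is v₁ = √(μ/r₁) = 50.08 km/s.
On the transfer ellipse at r₁, vis-viva gives v_p = √[μ(2/r₁ − 1/a_t)] = 61.82 km/s.
First burn Δv₁ = |v_p − v₁| = 11.74 km/s.
At r₂, v₂ = √(μ/r₂) = 27.9915 km/s.
Transfer-orbit speed at r₂: v_a = √[μ(2/r₂ − 1/a_t)] = 19.3134 km/s.
Second burn Δv₂ = |v₂ − v_a| = 8.678 km/s.
Δv = Δv₁ + Δv₂ = 11.74 + 8.678 = 20.42 km/s.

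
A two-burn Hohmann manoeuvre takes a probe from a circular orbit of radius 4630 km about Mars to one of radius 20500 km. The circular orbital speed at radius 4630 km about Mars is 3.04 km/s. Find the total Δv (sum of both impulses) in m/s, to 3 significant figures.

From the circular-orbit relation v² = μ/r at r = 4630 km: μ = v²r = (3.04)² × 4630 = 42788.6 km³/s².
The Hohmann ellipse has a_t = (r₁ + r₂)/2 = 12565 km.
At r₁ the circular-orbit speed is v₁ = √(μ/r₁) = 3.040 km/s.
On the transfer ellipse at r₁, vis-viva gives v_p = √[μ(2/r₁ − 1/a_t)] = 3.883 km/s.
First burn Δv₁ = |v_p − v₁| = 0.8430 km/s.
Circular speed at r₂: v₂ = √(μ/r₂) = 1.4447 km/s.
Transfer-orbit speed at r₂: v_a = √[μ(2/r₂ − 1/a_t)] = 0.87699 km/s.
Second burn Δv₂ = |v₂ − v_a| = 0.5677 km/s.
Δv = Δv₁ + Δv₂ = 0.8430 + 0.5677 = 1.411 km/s.

Δv = 1410 m/s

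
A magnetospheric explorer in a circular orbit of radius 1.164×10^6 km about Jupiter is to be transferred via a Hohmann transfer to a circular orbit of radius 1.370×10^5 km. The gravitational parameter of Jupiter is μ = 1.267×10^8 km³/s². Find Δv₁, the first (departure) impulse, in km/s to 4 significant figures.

The Hohmann ellipse has a_t = (r₁ + r₂)/2 = 6.505×10^5 km.
Circular speed at r = 1.164×10^6 km: v_c = √(μ/r) = 10.433 km/s.
Vis-viva on the transfer ellipse at r = 1.164×10^6 km gives v_t = √[μ(2/r − 1/a_t)] = 4.7879 km/s.
Δv₁ = |v_t − v_c| = |4.7879 − 10.433| = 5.645 km/s.

Δv₁ = 5.645 km/s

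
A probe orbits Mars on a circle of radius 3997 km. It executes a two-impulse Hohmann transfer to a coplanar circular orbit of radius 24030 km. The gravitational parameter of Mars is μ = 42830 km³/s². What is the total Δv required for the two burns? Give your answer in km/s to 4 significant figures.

Δv = 1.635 km/s

Semi-major axis of the transfer orbit: a_t = (3997 + 24030)/2 = 14013.5 km.
Circular speed at r₁: v₁ = √(μ/r₁) = √(42830/3997) = 3.2735 km/s.
Transfer-orbit speed at r₁ (vis-viva equation): v_p = √[μ(2/r₁ − 1/a_t)] = 4.2866 km/s.
First burn Δv₁ = |v_p − v₁| = 1.013 km/s.
Circular speed at r₂: v₂ = √(μ/r₂) = 1.335 km/s.
Transfer-orbit speed at r₂: v_a = √[μ(2/r₂ − 1/a_t)] = 0.7130 km/s.
Second burn Δv₂ = |v₂ − v_a| = 0.6220 km/s.
Δv = Δv₁ + Δv₂ = 1.013 + 0.6220 = 1.635 km/s.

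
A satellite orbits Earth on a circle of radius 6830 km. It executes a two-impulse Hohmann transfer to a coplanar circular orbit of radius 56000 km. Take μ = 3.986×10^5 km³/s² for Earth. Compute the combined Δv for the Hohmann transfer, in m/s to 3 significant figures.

The Hohmann ellipse has a_t = (r₁ + r₂)/2 = 31415 km.
Circular speed at r₁: v₁ = √(μ/r₁) = √(3.986×10^5/6830) = 7.63938 km/s.
On the transfer ellipse at r₁, vis-viva equation gives v_p = √[μ(2/r₁ − 1/a_t)] = 10.1996 km/s.
First burn Δv₁ = |v_p − v₁| = 2.560 km/s.
Circular speed at r₂: v₂ = √(μ/r₂) = 2.668 km/s.
Transfer-orbit speed at r₂: v_a = √[μ(2/r₂ − 1/a_t)] = 1.244 km/s.
Second burn Δv₂ = |v₂ − v_a| = 1.424 km/s.
Δv = Δv₁ + Δv₂ = 2.560 + 1.424 = 3.984 km/s.

Δv = 3980 m/s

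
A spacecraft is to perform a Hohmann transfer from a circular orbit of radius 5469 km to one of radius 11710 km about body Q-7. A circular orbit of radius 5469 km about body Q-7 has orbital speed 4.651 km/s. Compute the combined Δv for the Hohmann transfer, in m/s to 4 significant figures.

Δv = 1422 m/s

From the circular-orbit relation v² = μ/r at r = 5469 km: μ = v²r = (4.651)² × 5469 = 1.18304×10^5 km³/s².
Semi-major axis of the transfer orbit: a_t = (5469 + 11710)/2 = 8589.5 km.
Circular speed at r₁: v₁ = √(μ/r₁) = √(1.18304×10^5/5469) = 4.6510 km/s.
Transfer-orbit speed at r₁ (vis-viva equation): v_p = √[μ(2/r₁ − 1/a_t)] = 5.4305 km/s.
First burn Δv₁ = |v_p − v₁| = 0.7795 km/s.
Circular speed at r₂: v₂ = √(μ/r₂) = 3.178497 km/s.
Transfer-orbit speed at r₂: v_a = √[μ(2/r₂ − 1/a_t)] = 2.536249 km/s.
Second burn Δv₂ = |v₂ − v_a| = 0.6422 km/s.
Δv = Δv₁ + Δv₂ = 0.7795 + 0.6422 = 1.422 km/s.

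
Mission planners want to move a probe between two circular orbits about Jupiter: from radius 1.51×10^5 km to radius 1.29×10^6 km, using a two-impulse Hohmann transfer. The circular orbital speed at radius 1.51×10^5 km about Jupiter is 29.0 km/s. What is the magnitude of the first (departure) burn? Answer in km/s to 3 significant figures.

Δv₁ = 9.80 km/s

From the circular-orbit relation v² = μ/r at r = 1.51×10^5 km: μ = v²r = (29.0)² × 1.51×10^5 = 1.26991×10^8 km³/s².
The Hohmann ellipse has a_t = (r₁ + r₂)/2 = 7.205×10^5 km.
On the circular orbit at r = 1.510×10^5 km, v_c = √(μ/r) = 29.000 km/s.
Transfer-orbit speed at the same r (vis-viva, a = a_t): v_t = √[μ(2/r − 1/a_t)] = 38.804 km/s.
Δv₁ = |v_t − v_c| = |38.804 − 29.000| = 9.804 km/s.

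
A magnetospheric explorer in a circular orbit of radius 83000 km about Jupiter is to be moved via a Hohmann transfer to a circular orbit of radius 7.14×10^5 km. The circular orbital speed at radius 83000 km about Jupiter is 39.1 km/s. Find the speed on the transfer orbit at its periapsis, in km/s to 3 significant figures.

From the circular-orbit relation v² = μ/r at r = 83000 km: μ = v²r = (39.1)² × 83000 = 1.26891×10^8 km³/s².
Semi-major axis of the transfer orbit: a_t = (83000 + 7.140×10^5)/2 = 3.985×10^5 km.
The periapsis of the transfer ellipse is at r = 83000 km.
From the vis-viva equation, v = √[μ(2/r − 1/a_t)] = 52.34 km/s.

v = 52.3 km/s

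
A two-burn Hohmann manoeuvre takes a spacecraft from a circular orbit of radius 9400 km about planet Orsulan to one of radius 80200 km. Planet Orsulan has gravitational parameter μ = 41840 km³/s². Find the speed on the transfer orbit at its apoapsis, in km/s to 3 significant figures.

v = 0.331 km/s

Semi-major axis of the transfer orbit: a_t = (9400 + 80200)/2 = 44800 km.
At apoapsis, r = 80200 km.
From the vis-viva equation, v = √[μ(2/r − 1/a_t)] = 0.3309 km/s.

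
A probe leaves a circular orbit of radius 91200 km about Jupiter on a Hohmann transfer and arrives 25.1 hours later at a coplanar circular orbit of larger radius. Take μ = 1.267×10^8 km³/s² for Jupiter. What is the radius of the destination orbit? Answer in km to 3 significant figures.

r₂ = 8.52×10^5 km

Transfer time t = 25.1 hours = 90360 s, and t = π√(a_t³/μ).
So a_t = (μ t²/π²)^(1/3) = (1.267×10^8 × (90360)² / π²)^(1/3) = 4.7149×10^5 km.
Since a_t = (r₁ + r₂)/2, r₂ = 2a_t − r₁ = 2×4.7149×10^5 − 91200 = 8.5178×10^5 km.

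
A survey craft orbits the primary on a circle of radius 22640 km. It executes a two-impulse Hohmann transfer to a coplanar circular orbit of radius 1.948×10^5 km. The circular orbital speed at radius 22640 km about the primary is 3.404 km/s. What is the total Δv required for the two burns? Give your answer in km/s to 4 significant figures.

Δv = 1.783 km/s

From the circular-orbit relation v² = μ/r at r = 22640 km: μ = v²r = (3.404)² × 22640 = 2.62335×10^5 km³/s².
Semi-major axis of the transfer orbit: a_t = (22640 + 1.948×10^5)/2 = 1.0872×10^5 km.
Circular speed at r₁: v₁ = √(μ/r₁) = √(2.62335×10^5/22640) = 3.404 km/s.
On the transfer ellipse at r₁, vis-viva equation gives v_p = √[μ(2/r₁ − 1/a_t)] = 4.556 km/s.
First burn Δv₁ = |v_p − v₁| = 1.152 km/s.
Circular speed at r₂: v₂ = √(μ/r₂) = 1.1605 km/s.
Transfer-orbit speed at r₂: v_a = √[μ(2/r₂ − 1/a_t)] = 0.52956 km/s.
Second burn Δv₂ = |v₂ − v_a| = 0.6309 km/s.
Δv = Δv₁ + Δv₂ = 1.152 + 0.6309 = 1.783 km/s.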